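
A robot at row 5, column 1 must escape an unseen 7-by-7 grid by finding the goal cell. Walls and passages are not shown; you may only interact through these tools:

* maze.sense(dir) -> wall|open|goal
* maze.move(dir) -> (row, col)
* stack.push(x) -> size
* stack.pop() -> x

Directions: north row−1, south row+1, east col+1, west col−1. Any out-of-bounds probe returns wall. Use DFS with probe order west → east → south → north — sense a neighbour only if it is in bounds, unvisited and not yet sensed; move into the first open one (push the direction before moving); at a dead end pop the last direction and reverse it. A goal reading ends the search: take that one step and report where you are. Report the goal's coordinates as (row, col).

~$ maze.sense dir=west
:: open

~$ stack.push x=west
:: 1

~$ maze.move dir=west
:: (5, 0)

~$ maze.sense dir=south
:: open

~$ stack.push x=south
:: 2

~$ maze.move dir=south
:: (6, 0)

~$ maze.sense dir=east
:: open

~$ stack.push x=east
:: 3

~$ maze.move dir=east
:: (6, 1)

~$ maze.sense dir=east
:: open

~$ stack.push x=east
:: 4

~$ maze.move dir=east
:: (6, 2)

~$ maze.sense dir=east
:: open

~$ stack.push x=east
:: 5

~$ maze.move dir=east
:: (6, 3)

~$ maze.sense dir=east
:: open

~$ stack.push x=east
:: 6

~$ maze.move dir=east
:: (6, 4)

~$ maze.sense dir=east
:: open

~$ stack.push x=east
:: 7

~$ maze.move dir=east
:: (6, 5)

~$ maze.sense dir=east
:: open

~$ stack.push x=east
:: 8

~$ maze.move dir=east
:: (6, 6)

~$ maze.sense dir=north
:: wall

~$ stack.pop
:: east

~$ maze.move dir=west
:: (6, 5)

~$ maze.sense dir=north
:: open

~$ stack.push x=north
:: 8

~$ maze.move dir=north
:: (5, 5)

~$ maze.sense dir=west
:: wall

~$ maze.sense dir=north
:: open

~$ stack.push x=north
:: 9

~$ maze.move dir=north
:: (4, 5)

~$ maze.sense dir=west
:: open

~$ stack.push x=west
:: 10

~$ maze.move dir=west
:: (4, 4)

~$ maze.sense dir=west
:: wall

~$ maze.sense dir=north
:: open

~$ stack.push x=north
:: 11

~$ maze.move dir=north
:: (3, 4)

~$ maze.sense dir=west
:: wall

~$ maze.sense dir=east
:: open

~$ stack.push x=east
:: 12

~$ maze.move dir=east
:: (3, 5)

~$ maze.sense dir=east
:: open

~$ stack.push x=east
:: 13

~$ maze.move dir=east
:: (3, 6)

~$ maze.sense dir=south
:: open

~$ stack.push x=south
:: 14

~$ maze.move dir=south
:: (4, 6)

~$ stack.pop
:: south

~$ maze.move dir=north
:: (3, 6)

~$ maze.sense dir=north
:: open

~$ stack.push x=north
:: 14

~$ maze.move dir=north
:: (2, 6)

~$ maze.sense dir=west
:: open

~$ stack.push x=west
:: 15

~$ maze.move dir=west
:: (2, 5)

~$ maze.sense dir=west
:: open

~$ stack.push x=west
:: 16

~$ maze.move dir=west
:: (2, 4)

~$ maze.sense dir=west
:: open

~$ stack.push x=west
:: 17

~$ maze.move dir=west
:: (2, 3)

~$ maze.sense dir=west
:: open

~$ stack.push x=west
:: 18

~$ maze.move dir=west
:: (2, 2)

~$ maze.sense dir=west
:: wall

~$ maze.sense dir=south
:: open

~$ stack.push x=south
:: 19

~$ maze.move dir=south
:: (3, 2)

~$ maze.sense dir=west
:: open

~$ stack.push x=west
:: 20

~$ maze.move dir=west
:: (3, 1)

~$ maze.sense dir=west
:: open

~$ stack.push x=west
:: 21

~$ maze.move dir=west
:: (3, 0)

~$ maze.sense dir=south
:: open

~$ stack.push x=south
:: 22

~$ maze.move dir=south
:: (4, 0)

~$ maze.sense dir=east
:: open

~$ stack.push x=east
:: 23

~$ maze.move dir=east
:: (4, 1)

~$ maze.sense dir=east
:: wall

~$ stack.pop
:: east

~$ maze.move dir=west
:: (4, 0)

~$ stack.pop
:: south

~$ maze.move dir=north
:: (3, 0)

~$ maze.sense dir=north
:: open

~$ stack.push x=north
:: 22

~$ maze.move dir=north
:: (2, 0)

~$ maze.sense dir=north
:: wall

~$ stack.pop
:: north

~$ maze.move dir=south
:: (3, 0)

~$ stack.pop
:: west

~$ maze.move dir=east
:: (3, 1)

~$ stack.pop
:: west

~$ maze.move dir=east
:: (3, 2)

~$ stack.pop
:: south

~$ maze.move dir=north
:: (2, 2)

~$ maze.sense dir=north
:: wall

~$ stack.pop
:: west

~$ maze.move dir=east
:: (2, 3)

~$ maze.sense dir=north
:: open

~$ stack.push x=north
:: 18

~$ maze.move dir=north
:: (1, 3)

~$ maze.sense dir=east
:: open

~$ stack.push x=east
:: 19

~$ maze.move dir=east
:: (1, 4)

~$ maze.sense dir=east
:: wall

~$ maze.sense dir=north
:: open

~$ stack.push x=north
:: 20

~$ maze.move dir=north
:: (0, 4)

~$ maze.sense dir=west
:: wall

~$ maze.sense dir=east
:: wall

~$ stack.pop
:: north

~$ maze.move dir=south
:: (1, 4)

~$ stack.pop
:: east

~$ maze.move dir=west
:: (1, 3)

~$ stack.pop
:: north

~$ maze.move dir=south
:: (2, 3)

~$ stack.pop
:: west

~$ maze.move dir=east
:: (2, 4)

~$ stack.pop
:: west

~$ maze.move dir=east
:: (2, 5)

~$ stack.pop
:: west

~$ maze.move dir=east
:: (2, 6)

~$ maze.sense dir=north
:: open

~$ stack.push x=north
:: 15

~$ maze.move dir=north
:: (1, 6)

~$ maze.sense dir=north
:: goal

~$ maze.move dir=north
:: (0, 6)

Answer: (0, 6)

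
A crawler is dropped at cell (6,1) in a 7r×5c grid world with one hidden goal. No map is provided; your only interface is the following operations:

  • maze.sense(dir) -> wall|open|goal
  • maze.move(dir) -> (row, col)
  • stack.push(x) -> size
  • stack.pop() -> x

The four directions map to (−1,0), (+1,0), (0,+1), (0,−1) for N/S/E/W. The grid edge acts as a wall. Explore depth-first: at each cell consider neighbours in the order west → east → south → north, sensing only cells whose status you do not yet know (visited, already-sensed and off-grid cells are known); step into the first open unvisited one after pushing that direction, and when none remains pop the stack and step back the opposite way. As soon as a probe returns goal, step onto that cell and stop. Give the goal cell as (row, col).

Then sense with west, giving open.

I try push with west, : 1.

Using move with west, giving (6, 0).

Calling sense with north, — result: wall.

I try pop(), : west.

Now I run move with east, — result: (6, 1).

I use sense with east, — result: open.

Calling push with east, — result: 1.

I invoke move with east, : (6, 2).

I use sense with east, and see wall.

Now I run sense with north, yielding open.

Using push with north, and see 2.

Now I run move with north, which returns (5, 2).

Next I call sense with west, yielding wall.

Using sense with east, — result: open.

I invoke push with east, → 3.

I invoke move with east, and see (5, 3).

Then sense with east, and see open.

Then push with east, → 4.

I invoke move with east, : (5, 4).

I use sense with south, and observe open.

Calling push with south, — result: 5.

I use move with south, → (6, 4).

I call pop, and get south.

I run move with north, and observe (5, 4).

Next I call sense with north, which returns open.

Invoking push with north, giving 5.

Then move with north, and get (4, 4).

I invoke sense with west, yielding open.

I run push with west, → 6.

Now I run move with west, : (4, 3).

Using sense with west, and see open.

I invoke push with west, and get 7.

I use move with west, yielding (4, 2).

Next I call sense with west, — result: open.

I call push with west, and see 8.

I use move with west, : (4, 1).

Next I call sense with west, which returns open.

Now I run push with west, : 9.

Next I call move with west, and see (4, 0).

Then sense with north, → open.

Next I call push with north, → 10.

I use move with north, : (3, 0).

I invoke sense with east, — result: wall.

Next I call sense with north, : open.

Now I run push with north, : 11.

I invoke move with north, : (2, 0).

I call sense with east, yielding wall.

Calling sense with north, giving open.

Next I call push with north, — result: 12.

Next I call move with north, → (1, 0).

Calling sense with east, giving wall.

Now I run sense with north, and observe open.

Using push with north, giving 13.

Next I call move with north, and see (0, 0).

Then sense with east, : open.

Using push with east, and see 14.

I run move with east, : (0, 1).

Calling sense with east, yielding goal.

Then move with east, and observe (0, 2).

Answer: (0, 2)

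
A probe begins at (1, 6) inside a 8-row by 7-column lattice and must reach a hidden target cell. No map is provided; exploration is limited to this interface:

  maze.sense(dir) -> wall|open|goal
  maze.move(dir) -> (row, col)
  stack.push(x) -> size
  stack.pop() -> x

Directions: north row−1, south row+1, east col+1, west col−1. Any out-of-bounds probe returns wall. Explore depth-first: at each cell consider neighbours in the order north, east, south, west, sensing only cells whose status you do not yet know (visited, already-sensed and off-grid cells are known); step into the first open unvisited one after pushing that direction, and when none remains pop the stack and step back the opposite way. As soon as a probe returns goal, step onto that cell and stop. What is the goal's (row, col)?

·→ maze.sense(dir='north')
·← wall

·→ maze.sense(dir='south')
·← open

·→ stack.push(x='south')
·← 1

·→ maze.move(dir='south')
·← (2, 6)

·→ maze.sense(dir='south')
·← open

·→ stack.push(x='south')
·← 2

·→ maze.move(dir='south')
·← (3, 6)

·→ maze.sense(dir='south')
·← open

·→ stack.push(x='south')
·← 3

·→ maze.move(dir='south')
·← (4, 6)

·→ maze.sense(dir='south')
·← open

·→ stack.push(x='south')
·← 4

·→ maze.move(dir='south')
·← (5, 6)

·→ maze.sense(dir='south')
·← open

·→ stack.push(x='south')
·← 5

·→ maze.move(dir='south')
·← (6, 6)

·→ maze.sense(dir='south')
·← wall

·→ maze.sense(dir='west')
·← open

·→ stack.push(x='west')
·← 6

·→ maze.move(dir='west')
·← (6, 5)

·→ maze.sense(dir='north')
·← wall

·→ maze.sense(dir='south')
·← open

·→ stack.push(x='south')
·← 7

·→ maze.move(dir='south')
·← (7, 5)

·→ maze.sense(dir='west')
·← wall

·→ stack.pop()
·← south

·→ maze.move(dir='north')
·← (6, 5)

·→ maze.sense(dir='west')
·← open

·→ stack.push(x='west')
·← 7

·→ maze.move(dir='west')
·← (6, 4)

·→ maze.sense(dir='north')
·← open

·→ stack.push(x='north')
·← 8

·→ maze.move(dir='north')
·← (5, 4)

·→ maze.sense(dir='north')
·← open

·→ stack.push(x='north')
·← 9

·→ maze.move(dir='north')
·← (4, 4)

·→ maze.sense(dir='north')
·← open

·→ stack.push(x='north')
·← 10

·→ maze.move(dir='north')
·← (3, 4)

·→ maze.sense(dir='north')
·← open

·→ stack.push(x='north')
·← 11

·→ maze.move(dir='north')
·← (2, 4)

·→ maze.sense(dir='north')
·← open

·→ stack.push(x='north')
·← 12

·→ maze.move(dir='north')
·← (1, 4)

·→ maze.sense(dir='north')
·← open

·→ stack.push(x='north')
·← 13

·→ maze.move(dir='north')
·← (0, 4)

·→ maze.sense(dir='east')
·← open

·→ stack.push(x='east')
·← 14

·→ maze.move(dir='east')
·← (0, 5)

·→ maze.sense(dir='south')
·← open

·→ stack.push(x='south')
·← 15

·→ maze.move(dir='south')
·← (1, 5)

·→ maze.sense(dir='south')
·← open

·→ stack.push(x='south')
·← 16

·→ maze.move(dir='south')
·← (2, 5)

·→ maze.sense(dir='south')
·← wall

·→ stack.pop()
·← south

·→ maze.move(dir='north')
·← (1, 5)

·→ stack.pop()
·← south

·→ maze.move(dir='north')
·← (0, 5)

·→ stack.pop()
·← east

·→ maze.move(dir='west')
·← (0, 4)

·→ maze.sense(dir='west')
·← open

·→ stack.push(x='west')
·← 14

·→ maze.move(dir='west')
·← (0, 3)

·→ maze.sense(dir='south')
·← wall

·→ maze.sense(dir='west')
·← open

·→ stack.push(x='west')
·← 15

·→ maze.move(dir='west')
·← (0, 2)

·→ maze.sense(dir='south')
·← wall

·→ maze.sense(dir='west')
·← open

·→ stack.push(x='west')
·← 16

·→ maze.move(dir='west')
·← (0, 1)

·→ maze.sense(dir='south')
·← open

·→ stack.push(x='south')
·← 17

·→ maze.move(dir='south')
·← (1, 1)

·→ maze.sense(dir='south')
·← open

·→ stack.push(x='south')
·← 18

·→ maze.move(dir='south')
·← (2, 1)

·→ maze.sense(dir='east')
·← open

·→ stack.push(x='east')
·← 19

·→ maze.move(dir='east')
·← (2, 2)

·→ maze.sense(dir='east')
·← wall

·→ maze.sense(dir='south')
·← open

·→ stack.push(x='south')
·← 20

·→ maze.move(dir='south')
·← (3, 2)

·→ maze.sense(dir='east')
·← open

·→ stack.push(x='east')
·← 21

·→ maze.move(dir='east')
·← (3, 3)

·→ maze.sense(dir='south')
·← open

·→ stack.push(x='south')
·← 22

·→ maze.move(dir='south')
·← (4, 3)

·→ maze.sense(dir='south')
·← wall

·→ maze.sense(dir='west')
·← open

·→ stack.push(x='west')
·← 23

·→ maze.move(dir='west')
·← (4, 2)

·→ maze.sense(dir='south')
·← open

·→ stack.push(x='south')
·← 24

·→ maze.move(dir='south')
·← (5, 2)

·→ maze.sense(dir='south')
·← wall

·→ maze.sense(dir='west')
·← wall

·→ stack.pop()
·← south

·→ maze.move(dir='north')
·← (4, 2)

·→ maze.sense(dir='west')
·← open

·→ stack.push(x='west')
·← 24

·→ maze.move(dir='west')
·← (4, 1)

·→ maze.sense(dir='north')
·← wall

·→ maze.sense(dir='west')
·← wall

·→ stack.pop()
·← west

·→ maze.move(dir='east')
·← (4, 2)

·→ stack.pop()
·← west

·→ maze.move(dir='east')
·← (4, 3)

·→ stack.pop()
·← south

·→ maze.move(dir='north')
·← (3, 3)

·→ stack.pop()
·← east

·→ maze.move(dir='west')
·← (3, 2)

·→ stack.pop()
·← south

·→ maze.move(dir='north')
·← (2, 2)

·→ stack.pop()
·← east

·→ maze.move(dir='west')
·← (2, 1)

·→ maze.sense(dir='west')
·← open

·→ stack.push(x='west')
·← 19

·→ maze.move(dir='west')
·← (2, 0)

·→ maze.sense(dir='north')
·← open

·→ stack.push(x='north')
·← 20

·→ maze.move(dir='north')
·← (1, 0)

·→ maze.sense(dir='north')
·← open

·→ stack.push(x='north')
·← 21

·→ maze.move(dir='north')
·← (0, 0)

·→ stack.pop()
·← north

·→ maze.move(dir='south')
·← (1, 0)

·→ stack.pop()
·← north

·→ maze.move(dir='south')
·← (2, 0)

·→ maze.sense(dir='south')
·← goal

·→ maze.move(dir='south')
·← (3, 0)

Answer: (3, 0)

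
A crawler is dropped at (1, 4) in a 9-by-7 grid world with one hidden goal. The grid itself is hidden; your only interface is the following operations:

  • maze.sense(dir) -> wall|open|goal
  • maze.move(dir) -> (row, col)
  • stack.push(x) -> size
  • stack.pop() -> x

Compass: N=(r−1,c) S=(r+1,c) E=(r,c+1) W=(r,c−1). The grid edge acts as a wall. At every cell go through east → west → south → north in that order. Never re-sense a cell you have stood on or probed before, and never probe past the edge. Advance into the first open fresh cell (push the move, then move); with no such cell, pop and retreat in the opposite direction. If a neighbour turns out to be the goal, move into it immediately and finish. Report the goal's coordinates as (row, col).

% 1. sense(dir=east) ~> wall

% 2. sense(dir=west) ~> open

% 3. push(x=west) ~> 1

% 4. move(dir=west) ~> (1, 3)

% 5. sense(dir=west) ~> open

% 6. push(x=west) ~> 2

% 7. move(dir=west) ~> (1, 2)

% 8. sense(dir=west) ~> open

% 9. push(x=west) ~> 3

% 10. move(dir=west) ~> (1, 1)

% 11. sense(dir=west) ~> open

% 12. push(x=west) ~> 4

% 13. move(dir=west) ~> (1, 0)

% 14. sense(dir=south) ~> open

% 15. push(x=south) ~> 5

% 16. move(dir=south) ~> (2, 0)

% 17. sense(dir=east) ~> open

% 18. push(x=east) ~> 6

% 19. move(dir=east) ~> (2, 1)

% 20. sense(dir=east) ~> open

% 21. push(x=east) ~> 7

% 22. move(dir=east) ~> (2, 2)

% 23. sense(dir=east) ~> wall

% 24. sense(dir=south) ~> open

% 25. push(x=south) ~> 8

% 26. move(dir=south) ~> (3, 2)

% 27. sense(dir=east) ~> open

% 28. push(x=east) ~> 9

% 29. move(dir=east) ~> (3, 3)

% 30. sense(dir=east) ~> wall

% 31. sense(dir=south) ~> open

% 32. push(x=south) ~> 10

% 33. move(dir=south) ~> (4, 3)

% 34. sense(dir=east) ~> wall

% 35. sense(dir=west) ~> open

% 36. push(x=west) ~> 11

% 37. move(dir=west) ~> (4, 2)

% 38. sense(dir=west) ~> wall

% 39. sense(dir=south) ~> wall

% 40. pop() ~> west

% 41. move(dir=east) ~> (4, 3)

% 42. sense(dir=south) ~> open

% 43. push(x=south) ~> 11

% 44. move(dir=south) ~> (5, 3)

% 45. sense(dir=east) ~> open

% 46. push(x=east) ~> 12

% 47. move(dir=east) ~> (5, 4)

% 48. sense(dir=east) ~> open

% 49. push(x=east) ~> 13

% 50. move(dir=east) ~> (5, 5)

% 51. sense(dir=east) ~> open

% 52. push(x=east) ~> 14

% 53. move(dir=east) ~> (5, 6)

% 54. sense(dir=south) ~> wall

% 55. sense(dir=north) ~> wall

% 56. pop() ~> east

% 57. move(dir=west) ~> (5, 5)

% 58. sense(dir=south) ~> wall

% 59. sense(dir=north) ~> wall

% 60. pop() ~> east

% 61. move(dir=west) ~> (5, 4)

% 62. sense(dir=south) ~> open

% 63. push(x=south) ~> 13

% 64. move(dir=south) ~> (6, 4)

% 65. sense(dir=west) ~> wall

% 66. sense(dir=south) ~> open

% 67. push(x=south) ~> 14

% 68. move(dir=south) ~> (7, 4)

% 69. sense(dir=east) ~> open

% 70. push(x=east) ~> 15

% 71. move(dir=east) ~> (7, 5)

% 72. sense(dir=east) ~> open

% 73. push(x=east) ~> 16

% 74. move(dir=east) ~> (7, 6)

% 75. sense(dir=south) ~> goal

% 76. move(dir=south) ~> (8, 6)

Answer: (8, 6)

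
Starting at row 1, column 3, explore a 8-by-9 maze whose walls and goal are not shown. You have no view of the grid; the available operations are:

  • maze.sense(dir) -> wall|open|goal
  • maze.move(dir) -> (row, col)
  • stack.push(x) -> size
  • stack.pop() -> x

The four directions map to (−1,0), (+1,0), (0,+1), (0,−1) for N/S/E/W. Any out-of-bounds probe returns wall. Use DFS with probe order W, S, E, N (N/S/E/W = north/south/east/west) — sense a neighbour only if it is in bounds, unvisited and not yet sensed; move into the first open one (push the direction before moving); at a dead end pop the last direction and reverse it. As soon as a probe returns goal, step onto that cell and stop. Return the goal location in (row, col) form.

==> maze.sense(west)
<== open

==> stack.push(west)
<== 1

==> maze.move(west)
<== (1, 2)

==> maze.sense(west)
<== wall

==> maze.sense(south)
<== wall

==> maze.sense(north)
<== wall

==> stack.pop()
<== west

==> maze.move(east)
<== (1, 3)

==> maze.sense(south)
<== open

==> stack.push(south)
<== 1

==> maze.move(south)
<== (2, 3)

==> maze.sense(south)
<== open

==> stack.push(south)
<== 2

==> maze.move(south)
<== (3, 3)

==> maze.sense(west)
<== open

==> stack.push(west)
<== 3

==> maze.move(west)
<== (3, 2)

==> maze.sense(west)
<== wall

==> maze.sense(south)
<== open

==> stack.push(south)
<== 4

==> maze.move(south)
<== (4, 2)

==> maze.sense(west)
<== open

==> stack.push(west)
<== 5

==> maze.move(west)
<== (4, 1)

==> maze.sense(west)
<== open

==> stack.push(west)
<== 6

==> maze.move(west)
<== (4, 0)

==> maze.sense(south)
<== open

==> stack.push(south)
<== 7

==> maze.move(south)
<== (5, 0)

==> maze.sense(south)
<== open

==> stack.push(south)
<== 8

==> maze.move(south)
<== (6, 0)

==> maze.sense(south)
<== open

==> stack.push(south)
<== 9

==> maze.move(south)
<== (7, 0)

==> maze.sense(east)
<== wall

==> stack.pop()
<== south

==> maze.move(north)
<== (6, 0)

==> maze.sense(east)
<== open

==> stack.push(east)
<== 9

==> maze.move(east)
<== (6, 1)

==> maze.sense(east)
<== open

==> stack.push(east)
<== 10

==> maze.move(east)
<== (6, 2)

==> maze.sense(south)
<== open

==> stack.push(south)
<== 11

==> maze.move(south)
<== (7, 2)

==> maze.sense(east)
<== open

==> stack.push(east)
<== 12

==> maze.move(east)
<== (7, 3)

==> maze.sense(east)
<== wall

==> maze.sense(north)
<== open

==> stack.push(north)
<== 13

==> maze.move(north)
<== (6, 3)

==> maze.sense(east)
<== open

==> stack.push(east)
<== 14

==> maze.move(east)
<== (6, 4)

==> maze.sense(east)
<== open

==> stack.push(east)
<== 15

==> maze.move(east)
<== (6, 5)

==> maze.sense(south)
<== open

==> stack.push(south)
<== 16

==> maze.move(south)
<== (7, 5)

==> maze.sense(east)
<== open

==> stack.push(east)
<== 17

==> maze.move(east)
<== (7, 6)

==> maze.sense(east)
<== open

==> stack.push(east)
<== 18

==> maze.move(east)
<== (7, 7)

==> maze.sense(east)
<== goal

==> maze.move(east)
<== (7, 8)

Answer: (7, 8)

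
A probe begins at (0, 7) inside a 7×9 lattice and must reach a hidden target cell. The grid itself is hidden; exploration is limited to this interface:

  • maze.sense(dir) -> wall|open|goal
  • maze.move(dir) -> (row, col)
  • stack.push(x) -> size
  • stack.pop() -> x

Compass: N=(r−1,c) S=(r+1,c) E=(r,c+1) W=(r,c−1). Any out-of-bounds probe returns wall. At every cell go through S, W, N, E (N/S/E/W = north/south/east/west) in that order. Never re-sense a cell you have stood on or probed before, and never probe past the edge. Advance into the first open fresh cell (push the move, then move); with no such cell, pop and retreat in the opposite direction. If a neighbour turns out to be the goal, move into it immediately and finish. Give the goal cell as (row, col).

Action: maze.sense[south]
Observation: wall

Action: maze.sense[west]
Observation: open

Action: stack.push[west]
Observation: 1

Action: maze.move[west]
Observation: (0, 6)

Action: maze.sense[south]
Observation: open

Action: stack.push[south]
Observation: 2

Action: maze.move[south]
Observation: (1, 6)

Action: maze.sense[south]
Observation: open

Action: stack.push[south]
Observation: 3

Action: maze.move[south]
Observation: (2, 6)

Action: maze.sense[south]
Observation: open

Action: stack.push[south]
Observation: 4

Action: maze.move[south]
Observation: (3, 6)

Action: maze.sense[south]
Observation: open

Action: stack.push[south]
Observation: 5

Action: maze.move[south]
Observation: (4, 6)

Action: maze.sense[south]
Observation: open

Action: stack.push[south]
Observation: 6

Action: maze.move[south]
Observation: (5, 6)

Action: maze.sense[south]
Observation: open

Action: stack.push[south]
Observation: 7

Action: maze.move[south]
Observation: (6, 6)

Action: maze.sense[west]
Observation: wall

Action: maze.sense[east]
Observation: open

Action: stack.push[east]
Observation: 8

Action: maze.move[east]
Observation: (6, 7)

Action: maze.sense[north]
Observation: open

Action: stack.push[north]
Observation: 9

Action: maze.move[north]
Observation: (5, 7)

Action: maze.sense[north]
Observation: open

Action: stack.push[north]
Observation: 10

Action: maze.move[north]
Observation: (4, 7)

Action: maze.sense[north]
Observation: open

Action: stack.push[north]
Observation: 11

Action: maze.move[north]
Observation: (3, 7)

Action: maze.sense[north]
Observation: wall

Action: maze.sense[east]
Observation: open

Action: stack.push[east]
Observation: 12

Action: maze.move[east]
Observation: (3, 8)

Action: maze.sense[south]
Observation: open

Action: stack.push[south]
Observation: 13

Action: maze.move[south]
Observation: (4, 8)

Action: maze.sense[south]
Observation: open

Action: stack.push[south]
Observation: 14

Action: maze.move[south]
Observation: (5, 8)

Action: maze.sense[south]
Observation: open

Action: stack.push[south]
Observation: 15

Action: maze.move[south]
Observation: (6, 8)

Action: stack.pop[]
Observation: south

Action: maze.move[north]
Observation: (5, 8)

Action: stack.pop[]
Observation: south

Action: maze.move[north]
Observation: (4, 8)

Action: stack.pop[]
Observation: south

Action: maze.move[north]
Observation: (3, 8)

Action: maze.sense[north]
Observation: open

Action: stack.push[north]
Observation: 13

Action: maze.move[north]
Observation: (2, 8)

Action: maze.sense[north]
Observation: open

Action: stack.push[north]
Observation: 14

Action: maze.move[north]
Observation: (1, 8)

Action: maze.sense[north]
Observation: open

Action: stack.push[north]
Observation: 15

Action: maze.move[north]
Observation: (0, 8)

Action: stack.pop[]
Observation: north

Action: maze.move[south]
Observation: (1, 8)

Action: stack.pop[]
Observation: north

Action: maze.move[south]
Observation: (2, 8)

Action: stack.pop[]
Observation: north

Action: maze.move[south]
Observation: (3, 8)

Action: stack.pop[]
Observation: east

Action: maze.move[west]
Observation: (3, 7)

Action: stack.pop[]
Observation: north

Action: maze.move[south]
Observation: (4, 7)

Action: stack.pop[]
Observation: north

Action: maze.move[south]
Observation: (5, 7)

Action: stack.pop[]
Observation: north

Action: maze.move[south]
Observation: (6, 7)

Action: stack.pop[]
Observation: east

Action: maze.move[west]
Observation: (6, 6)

Action: stack.pop[]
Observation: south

Action: maze.move[north]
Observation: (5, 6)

Action: maze.sense[west]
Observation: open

Action: stack.push[west]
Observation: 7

Action: maze.move[west]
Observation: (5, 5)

Action: maze.sense[west]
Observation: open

Action: stack.push[west]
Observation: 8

Action: maze.move[west]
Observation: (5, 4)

Action: maze.sense[south]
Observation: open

Action: stack.push[south]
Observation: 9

Action: maze.move[south]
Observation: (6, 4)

Action: maze.sense[west]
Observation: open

Action: stack.push[west]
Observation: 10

Action: maze.move[west]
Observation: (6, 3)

Action: maze.sense[west]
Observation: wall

Action: maze.sense[north]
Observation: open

Action: stack.push[north]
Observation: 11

Action: maze.move[north]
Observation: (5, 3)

Action: maze.sense[west]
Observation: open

Action: stack.push[west]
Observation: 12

Action: maze.move[west]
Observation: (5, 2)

Action: maze.sense[west]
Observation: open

Action: stack.push[west]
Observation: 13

Action: maze.move[west]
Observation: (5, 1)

Action: maze.sense[south]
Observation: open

Action: stack.push[south]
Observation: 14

Action: maze.move[south]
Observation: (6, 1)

Action: maze.sense[west]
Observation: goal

Action: maze.move[west]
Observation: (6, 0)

Answer: (6, 0)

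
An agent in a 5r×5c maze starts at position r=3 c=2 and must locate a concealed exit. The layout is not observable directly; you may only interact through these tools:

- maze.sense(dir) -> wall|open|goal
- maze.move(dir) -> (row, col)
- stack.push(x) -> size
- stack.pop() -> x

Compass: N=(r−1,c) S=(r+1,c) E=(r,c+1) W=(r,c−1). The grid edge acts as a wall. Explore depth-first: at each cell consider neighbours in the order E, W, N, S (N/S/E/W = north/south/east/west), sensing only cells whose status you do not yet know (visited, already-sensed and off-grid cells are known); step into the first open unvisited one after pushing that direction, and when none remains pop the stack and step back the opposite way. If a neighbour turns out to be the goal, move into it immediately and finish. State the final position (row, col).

// sense(dir='east') => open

// push(x='east') => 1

// move(dir='east') => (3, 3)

// sense(dir='east') => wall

// sense(dir='north') => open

// push(x='north') => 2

// move(dir='north') => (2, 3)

// sense(dir='east') => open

// push(x='east') => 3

// move(dir='east') => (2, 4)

// sense(dir='north') => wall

// pop() => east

// move(dir='west') => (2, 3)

// sense(dir='west') => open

// push(x='west') => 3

// move(dir='west') => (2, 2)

// sense(dir='west') => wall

// sense(dir='north') => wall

// pop() => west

// move(dir='east') => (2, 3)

// sense(dir='north') => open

// push(x='north') => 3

// move(dir='north') => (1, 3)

// sense(dir='north') => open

// push(x='north') => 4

// move(dir='north') => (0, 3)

// sense(dir='east') => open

// push(x='east') => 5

// move(dir='east') => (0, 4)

// pop() => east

// move(dir='west') => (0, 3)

// sense(dir='west') => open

// push(x='west') => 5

// move(dir='west') => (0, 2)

// sense(dir='west') => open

// push(x='west') => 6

// move(dir='west') => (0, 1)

// sense(dir='west') => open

// push(x='west') => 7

// move(dir='west') => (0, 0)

// sense(dir='south') => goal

// move(dir='south') => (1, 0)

Answer: (1, 0)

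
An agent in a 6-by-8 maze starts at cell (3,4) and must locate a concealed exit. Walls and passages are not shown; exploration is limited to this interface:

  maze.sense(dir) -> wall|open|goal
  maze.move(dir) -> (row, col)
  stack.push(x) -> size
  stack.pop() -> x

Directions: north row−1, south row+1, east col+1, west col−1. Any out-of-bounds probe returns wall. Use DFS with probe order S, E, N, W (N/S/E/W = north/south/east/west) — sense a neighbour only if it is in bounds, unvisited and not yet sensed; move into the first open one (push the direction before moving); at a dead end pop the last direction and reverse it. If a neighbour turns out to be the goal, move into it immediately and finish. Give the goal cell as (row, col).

Do: maze.sense[south]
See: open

Do: stack.push[south]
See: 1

Do: maze.move[south]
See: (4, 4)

Do: maze.sense[south]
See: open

Do: stack.push[south]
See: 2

Do: maze.move[south]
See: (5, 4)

Do: maze.sense[east]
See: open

Do: stack.push[east]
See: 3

Do: maze.move[east]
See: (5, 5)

Do: maze.sense[east]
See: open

Do: stack.push[east]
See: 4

Do: maze.move[east]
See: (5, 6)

Do: maze.sense[east]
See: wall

Do: maze.sense[north]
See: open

Do: stack.push[north]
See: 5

Do: maze.move[north]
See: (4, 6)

Do: maze.sense[east]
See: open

Do: stack.push[east]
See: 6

Do: maze.move[east]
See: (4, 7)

Do: maze.sense[north]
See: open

Do: stack.push[north]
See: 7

Do: maze.move[north]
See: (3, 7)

Do: maze.sense[north]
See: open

Do: stack.push[north]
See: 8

Do: maze.move[north]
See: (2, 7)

Do: maze.sense[north]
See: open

Do: stack.push[north]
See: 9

Do: maze.move[north]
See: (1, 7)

Do: maze.sense[north]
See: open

Do: stack.push[north]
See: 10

Do: maze.move[north]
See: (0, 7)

Do: maze.sense[west]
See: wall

Do: stack.pop[]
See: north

Do: maze.move[south]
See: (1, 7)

Do: maze.sense[west]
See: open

Do: stack.push[west]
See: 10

Do: maze.move[west]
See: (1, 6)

Do: maze.sense[south]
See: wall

Do: maze.sense[west]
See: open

Do: stack.push[west]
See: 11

Do: maze.move[west]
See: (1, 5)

Do: maze.sense[south]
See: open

Do: stack.push[south]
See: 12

Do: maze.move[south]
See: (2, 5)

Do: maze.sense[south]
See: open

Do: stack.push[south]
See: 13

Do: maze.move[south]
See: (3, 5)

Do: maze.sense[south]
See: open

Do: stack.push[south]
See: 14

Do: maze.move[south]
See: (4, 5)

Do: stack.pop[]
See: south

Do: maze.move[north]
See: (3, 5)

Do: maze.sense[east]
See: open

Do: stack.push[east]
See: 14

Do: maze.move[east]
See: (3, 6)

Do: stack.pop[]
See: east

Do: maze.move[west]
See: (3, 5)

Do: stack.pop[]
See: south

Do: maze.move[north]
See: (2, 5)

Do: maze.sense[west]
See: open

Do: stack.push[west]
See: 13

Do: maze.move[west]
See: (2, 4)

Do: maze.sense[north]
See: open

Do: stack.push[north]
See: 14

Do: maze.move[north]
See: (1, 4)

Do: maze.sense[north]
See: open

Do: stack.push[north]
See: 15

Do: maze.move[north]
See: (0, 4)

Do: maze.sense[east]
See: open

Do: stack.push[east]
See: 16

Do: maze.move[east]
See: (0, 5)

Do: stack.pop[]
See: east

Do: maze.move[west]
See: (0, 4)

Do: maze.sense[west]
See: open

Do: stack.push[west]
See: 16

Do: maze.move[west]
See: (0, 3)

Do: maze.sense[south]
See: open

Do: stack.push[south]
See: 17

Do: maze.move[south]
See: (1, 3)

Do: maze.sense[south]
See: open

Do: stack.push[south]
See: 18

Do: maze.move[south]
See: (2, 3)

Do: maze.sense[south]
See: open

Do: stack.push[south]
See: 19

Do: maze.move[south]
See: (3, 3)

Do: maze.sense[south]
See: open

Do: stack.push[south]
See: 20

Do: maze.move[south]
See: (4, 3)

Do: maze.sense[south]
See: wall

Do: maze.sense[west]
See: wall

Do: stack.pop[]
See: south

Do: maze.move[north]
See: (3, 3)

Do: maze.sense[west]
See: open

Do: stack.push[west]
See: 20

Do: maze.move[west]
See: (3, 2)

Do: maze.sense[north]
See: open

Do: stack.push[north]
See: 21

Do: maze.move[north]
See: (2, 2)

Do: maze.sense[north]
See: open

Do: stack.push[north]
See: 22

Do: maze.move[north]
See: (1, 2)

Do: maze.sense[north]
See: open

Do: stack.push[north]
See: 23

Do: maze.move[north]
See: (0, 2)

Do: maze.sense[west]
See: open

Do: stack.push[west]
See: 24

Do: maze.move[west]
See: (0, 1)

Do: maze.sense[south]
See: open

Do: stack.push[south]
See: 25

Do: maze.move[south]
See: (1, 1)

Do: maze.sense[south]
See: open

Do: stack.push[south]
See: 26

Do: maze.move[south]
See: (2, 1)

Do: maze.sense[south]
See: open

Do: stack.push[south]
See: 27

Do: maze.move[south]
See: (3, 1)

Do: maze.sense[south]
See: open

Do: stack.push[south]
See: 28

Do: maze.move[south]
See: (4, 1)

Do: maze.sense[south]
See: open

Do: stack.push[south]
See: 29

Do: maze.move[south]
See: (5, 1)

Do: maze.sense[east]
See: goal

Do: maze.move[east]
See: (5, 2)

Answer: (5, 2)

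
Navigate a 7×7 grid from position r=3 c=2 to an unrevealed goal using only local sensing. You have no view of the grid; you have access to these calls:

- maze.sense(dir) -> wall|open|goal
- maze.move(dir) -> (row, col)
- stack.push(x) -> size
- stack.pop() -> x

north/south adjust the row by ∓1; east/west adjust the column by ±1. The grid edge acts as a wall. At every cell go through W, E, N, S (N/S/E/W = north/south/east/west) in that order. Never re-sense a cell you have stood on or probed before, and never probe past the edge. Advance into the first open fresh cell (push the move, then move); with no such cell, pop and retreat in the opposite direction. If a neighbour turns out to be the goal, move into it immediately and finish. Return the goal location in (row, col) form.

→ sense(dir→west)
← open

→ push(x→west)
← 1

→ move(dir→west)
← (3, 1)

→ sense(dir→west)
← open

→ push(x→west)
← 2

→ move(dir→west)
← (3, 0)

→ sense(dir→north)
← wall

→ sense(dir→south)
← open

→ push(x→south)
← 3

→ move(dir→south)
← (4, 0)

→ sense(dir→east)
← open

→ push(x→east)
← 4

→ move(dir→east)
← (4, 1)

→ sense(dir→east)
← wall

→ sense(dir→south)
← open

→ push(x→south)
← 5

→ move(dir→south)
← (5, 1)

→ sense(dir→west)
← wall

→ sense(dir→east)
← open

→ push(x→east)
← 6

→ move(dir→east)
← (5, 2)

→ sense(dir→east)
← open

→ push(x→east)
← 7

→ move(dir→east)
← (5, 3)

→ sense(dir→east)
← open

→ push(x→east)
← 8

→ move(dir→east)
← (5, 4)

→ sense(dir→east)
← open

→ push(x→east)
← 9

→ move(dir→east)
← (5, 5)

→ sense(dir→east)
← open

→ push(x→east)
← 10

→ move(dir→east)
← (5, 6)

→ sense(dir→north)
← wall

→ sense(dir→south)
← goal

→ move(dir→south)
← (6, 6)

Answer: (6, 6)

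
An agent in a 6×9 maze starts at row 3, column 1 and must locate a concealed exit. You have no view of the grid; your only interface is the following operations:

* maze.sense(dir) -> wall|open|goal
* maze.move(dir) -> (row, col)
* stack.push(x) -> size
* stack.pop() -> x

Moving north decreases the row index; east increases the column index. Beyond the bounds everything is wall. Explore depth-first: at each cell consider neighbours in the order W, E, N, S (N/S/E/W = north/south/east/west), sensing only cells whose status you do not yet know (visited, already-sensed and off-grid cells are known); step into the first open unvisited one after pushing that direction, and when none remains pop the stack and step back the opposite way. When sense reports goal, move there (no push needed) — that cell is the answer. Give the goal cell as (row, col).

I use maze.sense(dir→west), : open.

Invoking stack.push(x→west), and observe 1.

Now I run maze.move(dir→west), — result: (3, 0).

Calling maze.sense(dir→north), and observe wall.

I call maze.sense(dir→south), which returns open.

Invoking stack.push(x→south), yielding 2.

Using maze.move(dir→south), → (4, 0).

Invoking maze.sense(dir→east), → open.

Next I call stack.push(x→east), yielding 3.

Calling maze.move(dir→east), — result: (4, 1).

I invoke maze.sense(dir→east), which returns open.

I try stack.push(x→east), giving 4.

I use maze.move(dir→east), and observe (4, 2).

I invoke maze.sense(dir→east), and see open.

I invoke stack.push(x→east), → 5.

I try maze.move(dir→east), — result: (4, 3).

I call maze.sense(dir→east), → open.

Using stack.push(x→east), — result: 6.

I invoke maze.move(dir→east), and see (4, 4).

Now I run maze.sense(dir→east), and observe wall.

Invoking maze.sense(dir→north), → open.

Now I run stack.push(x→north), : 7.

Using maze.move(dir→north), and observe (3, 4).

Using maze.sense(dir→west), and get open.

I use stack.push(x→west), and get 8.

I try maze.move(dir→west), and get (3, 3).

Now I run maze.sense(dir→west), and observe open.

Calling stack.push(x→west), which returns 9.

I try maze.move(dir→west), and see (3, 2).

Then maze.sense(dir→north), and observe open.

I call stack.push(x→north), giving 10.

Using maze.move(dir→north), giving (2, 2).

I use maze.sense(dir→west), → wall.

I try maze.sense(dir→east), and observe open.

Using stack.push(x→east), — result: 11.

Then maze.move(dir→east), giving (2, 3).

Next I call maze.sense(dir→east), and see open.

Now I run stack.push(x→east), and observe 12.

I try maze.move(dir→east), yielding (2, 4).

Using maze.sense(dir→east), which returns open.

Then stack.push(x→east), and see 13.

I try maze.move(dir→east), giving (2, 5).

I try maze.sense(dir→east), and observe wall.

Then maze.sense(dir→north), yielding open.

I run stack.push(x→north), : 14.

Then maze.move(dir→north), and observe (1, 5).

Then maze.sense(dir→west), yielding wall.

Calling maze.sense(dir→east), and get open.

I invoke stack.push(x→east), which returns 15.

I try maze.move(dir→east), yielding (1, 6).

Then maze.sense(dir→east), and observe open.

Next I call stack.push(x→east), yielding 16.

Calling maze.move(dir→east), : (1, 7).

I invoke maze.sense(dir→east), yielding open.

Invoking stack.push(x→east), — result: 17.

Invoking maze.move(dir→east), and get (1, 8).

I call maze.sense(dir→north), and observe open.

I try stack.push(x→north), → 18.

Next I call maze.move(dir→north), and get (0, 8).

Calling maze.sense(dir→west), and observe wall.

Calling stack.pop, which returns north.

Next I call maze.move(dir→south), giving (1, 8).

I try maze.sense(dir→south), which returns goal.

Now I run maze.move(dir→south), and see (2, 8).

Answer: (2, 8)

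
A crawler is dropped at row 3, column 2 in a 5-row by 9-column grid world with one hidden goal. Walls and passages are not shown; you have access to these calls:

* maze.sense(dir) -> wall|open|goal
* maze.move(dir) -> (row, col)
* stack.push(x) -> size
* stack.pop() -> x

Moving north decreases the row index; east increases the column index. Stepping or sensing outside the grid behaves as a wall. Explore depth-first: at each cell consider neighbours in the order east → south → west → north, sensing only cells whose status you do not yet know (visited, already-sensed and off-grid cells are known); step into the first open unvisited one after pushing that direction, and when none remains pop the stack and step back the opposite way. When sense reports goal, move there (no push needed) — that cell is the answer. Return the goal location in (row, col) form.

// 1. sense(east) => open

// 2. push(east) => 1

// 3. move(east) => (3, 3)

// 4. sense(east) => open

// 5. push(east) => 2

// 6. move(east) => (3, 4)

// 7. sense(east) => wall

// 8. sense(south) => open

// 9. push(south) => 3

// 10. move(south) => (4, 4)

// 11. sense(east) => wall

// 12. sense(west) => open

// 13. push(west) => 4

// 14. move(west) => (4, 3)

// 15. sense(west) => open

// 16. push(west) => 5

// 17. move(west) => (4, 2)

// 18. sense(west) => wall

// 19. pop() => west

// 20. move(east) => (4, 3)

// 21. pop() => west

// 22. move(east) => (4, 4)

// 23. pop() => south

// 24. move(north) => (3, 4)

// 25. sense(north) => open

// 26. push(north) => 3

// 27. move(north) => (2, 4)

// 28. sense(east) => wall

// 29. sense(west) => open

// 30. push(west) => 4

// 31. move(west) => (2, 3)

// 32. sense(west) => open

// 33. push(west) => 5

// 34. move(west) => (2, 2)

// 35. sense(west) => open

// 36. push(west) => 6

// 37. move(west) => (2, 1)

// 38. sense(south) => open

// 39. push(south) => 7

// 40. move(south) => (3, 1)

// 41. sense(west) => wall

// 42. pop() => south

// 43. move(north) => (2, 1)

// 44. sense(west) => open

// 45. push(west) => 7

// 46. move(west) => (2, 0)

// 47. sense(north) => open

// 48. push(north) => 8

// 49. move(north) => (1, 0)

// 50. sense(east) => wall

// 51. sense(north) => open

// 52. push(north) => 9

// 53. move(north) => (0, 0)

// 54. sense(east) => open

// 55. push(east) => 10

// 56. move(east) => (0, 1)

// 57. sense(east) => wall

// 58. pop() => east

// 59. move(west) => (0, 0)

// 60. pop() => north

// 61. move(south) => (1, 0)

// 62. pop() => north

// 63. move(south) => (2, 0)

// 64. pop() => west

// 65. move(east) => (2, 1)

// 66. pop() => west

// 67. move(east) => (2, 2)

// 68. sense(north) => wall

// 69. pop() => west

// 70. move(east) => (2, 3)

// 71. sense(north) => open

// 72. push(north) => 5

// 73. move(north) => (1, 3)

// 74. sense(east) => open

// 75. push(east) => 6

// 76. move(east) => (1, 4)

// 77. sense(east) => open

// 78. push(east) => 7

// 79. move(east) => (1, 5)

// 80. sense(east) => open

// 81. push(east) => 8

// 82. move(east) => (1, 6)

// 83. sense(east) => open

// 84. push(east) => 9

// 85. move(east) => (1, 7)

// 86. sense(east) => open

// 87. push(east) => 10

// 88. move(east) => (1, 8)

// 89. sense(south) => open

// 90. push(south) => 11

// 91. move(south) => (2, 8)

// 92. sense(south) => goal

// 93. move(south) => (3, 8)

Answer: (3, 8)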